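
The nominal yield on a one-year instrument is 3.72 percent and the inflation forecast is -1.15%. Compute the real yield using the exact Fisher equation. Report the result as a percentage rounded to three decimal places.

By the Fisher identity, 1 + r = (1 + i)/(1 + π).
1 + r = 1.03720 / 0.98850 = 1.049267
r = 1.049267 − 1 = 4.9267%, i.e. 4.927%.

4.927%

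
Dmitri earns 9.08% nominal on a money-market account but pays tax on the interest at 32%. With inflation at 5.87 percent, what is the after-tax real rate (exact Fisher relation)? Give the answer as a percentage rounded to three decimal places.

0.288%

After-tax nominal return = 9.08% × (1 − 0.32) = 6.1744%.
1 + r = 1.061744 / 1.05870 = 1.0028752
After-tax real rate = 1.0028752 − 1 → 0.288%.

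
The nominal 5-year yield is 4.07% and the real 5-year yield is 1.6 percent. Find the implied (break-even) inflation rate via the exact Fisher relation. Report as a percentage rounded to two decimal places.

(1 + π) = (1 + i)/(1 + r) = 1.04070 / 1.01600 = 1.024311
Break-even inflation = 1.024311 − 1 → 2.43%.

2.43%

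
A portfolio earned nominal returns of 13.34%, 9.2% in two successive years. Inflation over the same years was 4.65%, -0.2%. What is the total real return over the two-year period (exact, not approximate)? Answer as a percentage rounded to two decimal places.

Nominal growth factor = 1.1334 × 1.0920 = 1.237673
Price-level growth factor = 1.0465 × 0.9980 = 1.044407
Real growth factor = 1.237673 / 1.044407 = 1.185048
Total real return = 1.185048 − 1 → 18.50%.

18.50%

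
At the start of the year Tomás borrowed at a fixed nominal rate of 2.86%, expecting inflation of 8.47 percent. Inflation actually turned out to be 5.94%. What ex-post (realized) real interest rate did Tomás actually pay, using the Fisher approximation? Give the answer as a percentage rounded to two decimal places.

Ex-post: 2.86% − 5.94% = -3.080%
So the realized real rate is -3.08%.

-3.08%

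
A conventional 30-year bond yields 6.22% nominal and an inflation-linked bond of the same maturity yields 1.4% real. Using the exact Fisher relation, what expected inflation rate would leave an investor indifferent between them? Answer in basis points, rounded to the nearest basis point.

475 basis points

(1 + π) = (1 + i)/(1 + r) = 1.06220 / 1.01400 = 1.047535
Break-even inflation = 1.047535 − 1 → 475 basis points.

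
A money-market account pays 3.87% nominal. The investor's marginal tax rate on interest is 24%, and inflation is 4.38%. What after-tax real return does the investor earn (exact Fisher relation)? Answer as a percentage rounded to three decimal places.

-1.378%

After-tax nominal return = 3.87% × (1 − 0.24) = 2.9412%.
1 + r = 1.029412 / 1.04380 = 0.986216
After-tax real rate = 0.986216 − 1 → -1.378%.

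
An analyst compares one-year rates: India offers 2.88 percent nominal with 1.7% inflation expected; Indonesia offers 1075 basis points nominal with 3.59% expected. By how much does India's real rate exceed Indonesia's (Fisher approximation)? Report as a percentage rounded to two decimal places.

-5.98%

India: 2.88% − 1.7% = 1.180%
Indonesia: 10.75% − 3.59% = 7.160%
Differential = -5.980% → -5.98%.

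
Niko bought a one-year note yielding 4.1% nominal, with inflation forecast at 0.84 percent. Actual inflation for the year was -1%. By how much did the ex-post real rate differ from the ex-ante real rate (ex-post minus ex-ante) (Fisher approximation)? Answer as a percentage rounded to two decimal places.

Ex-ante: 4.1% − 0.84% = 3.260%
Ex-post: 4.1% − (-1%) = 5.100%
Difference (ex-post − ex-ante) = 1.8400% → 1.84%.

1.84%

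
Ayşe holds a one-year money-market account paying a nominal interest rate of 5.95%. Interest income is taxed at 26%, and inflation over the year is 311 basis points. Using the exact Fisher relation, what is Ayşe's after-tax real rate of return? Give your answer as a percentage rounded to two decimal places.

1.25%

After-tax nominal return = 5.95% × (1 − 0.26) = 4.4030%.
1 + r = 1.04403 / 1.03110 = 1.012540
After-tax real rate = 1.012540 − 1 → 1.25%.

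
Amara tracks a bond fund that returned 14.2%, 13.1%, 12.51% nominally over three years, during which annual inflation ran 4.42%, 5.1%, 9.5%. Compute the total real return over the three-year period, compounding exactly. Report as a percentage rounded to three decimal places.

20.926%

Compound the nominal returns: 1.1420 × 1.1310 × 1.1251 = 1.453181.
Compound inflation: 1.0442 × 1.0510 × 1.0950 = 1.201712.
Deflate: 1.453181 / 1.201712 = 1.209259.
Total real return = 1.209259 − 1 → 20.926%.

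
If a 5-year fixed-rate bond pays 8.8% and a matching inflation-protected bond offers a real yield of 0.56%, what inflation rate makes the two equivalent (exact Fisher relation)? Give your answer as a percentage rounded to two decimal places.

8.19%

(1 + π) = (1 + i)/(1 + r) = 1.08800 / 1.00560 = 1.081941
Break-even inflation = 1.081941 − 1 → 8.19%.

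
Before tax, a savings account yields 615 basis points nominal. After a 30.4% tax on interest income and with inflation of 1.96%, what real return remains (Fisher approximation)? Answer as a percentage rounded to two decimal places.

After-tax nominal return = 6.15% × (1 − 0.304) = 4.2804%.
r ≈ 4.2804% − 1.96% → 2.32%.

2.32%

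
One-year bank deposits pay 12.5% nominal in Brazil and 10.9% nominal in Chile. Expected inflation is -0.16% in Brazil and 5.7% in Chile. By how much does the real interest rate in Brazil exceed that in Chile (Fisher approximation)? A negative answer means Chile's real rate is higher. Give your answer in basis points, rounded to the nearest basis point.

746 basis points

Brazil: 12.5% − (-0.16%) = 12.660%
Chile: 10.9% − 5.7% = 5.200%
Differential = 7.460% → 746 basis points.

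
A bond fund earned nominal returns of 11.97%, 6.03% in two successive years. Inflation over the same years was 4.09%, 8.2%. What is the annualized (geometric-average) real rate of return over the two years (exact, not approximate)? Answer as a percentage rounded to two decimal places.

Compound the nominal returns: 1.1197 × 1.0603 = 1.18721791.
Compound inflation: 1.0409 × 1.0820 = 1.12625380.
Deflate: 1.18721791 / 1.12625380 = 1.05412999.
Annualized real rate = 1.05412999^(1/2) − 1 = 2.6708% → 2.67%.

2.67%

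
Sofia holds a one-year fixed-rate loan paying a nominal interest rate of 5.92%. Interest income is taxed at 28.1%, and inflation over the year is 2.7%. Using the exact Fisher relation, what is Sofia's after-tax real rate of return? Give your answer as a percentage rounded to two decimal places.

After-tax nominal return = 5.92% × (1 − 0.281) = 4.25648%.
1 + r = 1.0425648 / 1.02700 = 1.015156
After-tax real rate = 1.015156 − 1 → 1.52%.

1.52%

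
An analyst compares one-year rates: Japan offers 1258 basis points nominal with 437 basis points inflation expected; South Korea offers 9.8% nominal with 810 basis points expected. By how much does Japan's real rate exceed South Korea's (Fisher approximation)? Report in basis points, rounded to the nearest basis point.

651 basis points

Japan: 12.58% − 4.37% = 8.210%
South Korea: 9.8% − 8.1% = 1.700%
Differential = 6.510% → 651 basis points.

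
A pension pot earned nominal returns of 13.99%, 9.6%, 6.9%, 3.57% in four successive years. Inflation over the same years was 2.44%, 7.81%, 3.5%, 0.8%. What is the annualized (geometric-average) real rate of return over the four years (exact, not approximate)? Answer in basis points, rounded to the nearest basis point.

Nominal growth factor = 1.1399 × 1.0960 × 1.0690 × 1.0357 = 1.38321277
Price-level growth factor = 1.0244 × 1.0781 × 1.0350 × 1.0080 = 1.15220432
Real growth factor = 1.38321277 / 1.15220432 = 1.20049261
Annualized real rate = 1.20049261^(1/4) − 1 = 4.6743% → 467 basis points.

467 basis points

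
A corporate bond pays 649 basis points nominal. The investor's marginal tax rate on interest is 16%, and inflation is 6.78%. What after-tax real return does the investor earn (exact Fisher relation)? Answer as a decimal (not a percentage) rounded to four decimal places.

-0.0124

After-tax nominal return = 6.49% × (1 − 0.16) = 5.4516%.
1 + r = 1.054516 / 1.06780 = 0.987559
After-tax real rate = 0.987559 − 1 → -0.0124.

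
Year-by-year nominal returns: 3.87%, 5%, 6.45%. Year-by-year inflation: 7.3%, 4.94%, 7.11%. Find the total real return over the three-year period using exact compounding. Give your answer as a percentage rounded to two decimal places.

-3.74%

Compound the nominal returns: 1.0387 × 1.0500 × 1.0645 = 1.160981.
Compound inflation: 1.0730 × 1.0494 × 1.0711 = 1.206065.
Deflate: 1.160981 / 1.206065 = 0.962619.
Total real return = 0.962619 − 1 → -3.74%.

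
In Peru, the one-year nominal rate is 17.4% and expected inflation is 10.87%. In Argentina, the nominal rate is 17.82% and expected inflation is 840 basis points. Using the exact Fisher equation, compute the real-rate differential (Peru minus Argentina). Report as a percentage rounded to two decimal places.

Peru: (1 + 0.1740)/(1 + 0.1087) − 1 = 5.8898%
Argentina: (1 + 0.1782)/(1 + 0.0840) − 1 = 8.6900%
Differential = 5.8898% − 8.6900% = -2.8003% → -2.80%.

-2.80%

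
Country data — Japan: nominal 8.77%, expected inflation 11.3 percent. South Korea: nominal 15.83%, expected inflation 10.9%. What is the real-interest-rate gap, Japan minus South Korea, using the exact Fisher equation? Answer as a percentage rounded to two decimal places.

Japan: (1 + 0.0877)/(1 + 0.1130) − 1 = -2.2731%
South Korea: (1 + 0.1583)/(1 + 0.1090) − 1 = 4.4454%
Differential = -2.2731% − 4.4454% = -6.7186% → -6.72%.

-6.72%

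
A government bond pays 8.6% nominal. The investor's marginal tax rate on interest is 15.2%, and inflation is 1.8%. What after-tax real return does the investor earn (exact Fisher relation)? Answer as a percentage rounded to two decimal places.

5.40%

After-tax nominal return = 8.6% × (1 − 0.152) = 7.2928%.
1 + r = 1.072928 / 1.01800 = 1.053957
After-tax real rate = 1.053957 − 1 → 5.40%.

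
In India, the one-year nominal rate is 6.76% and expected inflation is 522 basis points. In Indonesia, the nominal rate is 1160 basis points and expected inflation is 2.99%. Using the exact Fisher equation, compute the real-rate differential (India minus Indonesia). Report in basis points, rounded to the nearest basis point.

-690 basis points

India: (1 + 0.0676)/(1 + 0.0522) − 1 = 1.4636%
Indonesia: (1 + 0.1160)/(1 + 0.0299) − 1 = 8.3600%
Differential = 1.4636% − 8.3600% = -6.8964% → -690 basis points.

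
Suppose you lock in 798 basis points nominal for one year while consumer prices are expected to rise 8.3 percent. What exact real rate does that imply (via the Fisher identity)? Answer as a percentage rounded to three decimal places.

-0.295%

1 + r = 1.07980 / 1.08300 = 0.9970452
r = 0.9970452 − 1 = -0.29548%, i.e. -0.295%.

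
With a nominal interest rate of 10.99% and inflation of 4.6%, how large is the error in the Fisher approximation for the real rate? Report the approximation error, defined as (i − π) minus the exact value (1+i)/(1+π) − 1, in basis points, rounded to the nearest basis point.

Approximate: r ≈ 10.990% − 4.600% = 6.3900%
Exact: (1 + 0.1099)/(1 + 0.0460) − 1 = 6.1090%
Error = 6.3900% − 6.1090% = 0.2810% → 28 basis points.

28 basis points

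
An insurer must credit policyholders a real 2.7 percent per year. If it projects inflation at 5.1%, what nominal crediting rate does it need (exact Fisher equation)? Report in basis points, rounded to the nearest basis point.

794 basis points

(1 + i) = (1 + r)(1 + π) = 1.02700 × 1.05100 = 1.079377
i = 1.079377 − 1, so the required nominal rate is 794 basis points.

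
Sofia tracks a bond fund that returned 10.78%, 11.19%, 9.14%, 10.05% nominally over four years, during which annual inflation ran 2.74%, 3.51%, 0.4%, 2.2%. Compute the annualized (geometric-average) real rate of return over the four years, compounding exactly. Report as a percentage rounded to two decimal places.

Nominal growth factor = 1.1078 × 1.1119 × 1.0914 × 1.1005 = 1.47945271
Price-level growth factor = 1.0274 × 1.0351 × 1.0040 × 1.0220 = 1.09120533
Real growth factor = 1.47945271 / 1.09120533 = 1.35579681
Annualized real rate = 1.35579681^(1/4) − 1 = 7.9068% → 7.91%.

7.91%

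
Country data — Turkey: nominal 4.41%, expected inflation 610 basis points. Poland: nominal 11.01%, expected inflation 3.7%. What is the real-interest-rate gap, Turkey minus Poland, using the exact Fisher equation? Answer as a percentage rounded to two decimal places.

Turkey: (1 + 0.0441)/(1 + 0.0610) − 1 = -1.5928%
Poland: (1 + 0.1101)/(1 + 0.0370) − 1 = 7.0492%
Differential = -1.5928% − 7.0492% = -8.6420% → -8.64%.

-8.64%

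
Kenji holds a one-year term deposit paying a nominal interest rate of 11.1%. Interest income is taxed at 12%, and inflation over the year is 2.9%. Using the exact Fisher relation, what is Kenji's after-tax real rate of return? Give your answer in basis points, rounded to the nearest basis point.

After-tax nominal return = 11.1% × (1 − 0.12) = 9.7680%.
1 + r = 1.09768 / 1.02900 = 1.066744
After-tax real rate = 1.066744 − 1 → 667 basis points.

667 basis points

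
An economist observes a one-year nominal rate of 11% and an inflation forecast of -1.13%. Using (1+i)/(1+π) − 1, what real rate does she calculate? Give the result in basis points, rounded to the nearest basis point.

By the Fisher relation, 1 + r = (1 + i)/(1 + π).
1 + r = 1.11000 / 0.98870 = 1.122686
r = 1.122686 − 1 = 12.2686%, i.e. 1227 basis points.

1227 basis points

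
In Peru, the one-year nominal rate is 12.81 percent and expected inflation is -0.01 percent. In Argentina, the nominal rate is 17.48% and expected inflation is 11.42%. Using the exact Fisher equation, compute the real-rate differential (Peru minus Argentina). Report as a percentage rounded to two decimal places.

Peru: (1 + 0.1281)/(1 − 0.0001) − 1 = 12.8213%
Argentina: (1 + 0.1748)/(1 + 0.1142) − 1 = 5.4389%
Differential = 12.8213% − 5.4389% = 7.3824% → 7.38%.

7.38%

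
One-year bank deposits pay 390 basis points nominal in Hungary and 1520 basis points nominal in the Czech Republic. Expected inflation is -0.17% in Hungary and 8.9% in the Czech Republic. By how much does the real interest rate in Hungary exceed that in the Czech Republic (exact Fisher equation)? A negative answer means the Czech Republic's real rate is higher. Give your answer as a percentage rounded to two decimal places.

-1.71%

Hungary: (1 + 0.0390)/(1 − 0.0017) − 1 = 4.0769%
The Czech Republic: (1 + 0.1520)/(1 + 0.0890) − 1 = 5.7851%
Differential = 4.0769% − 5.7851% = -1.7082% → -1.71%.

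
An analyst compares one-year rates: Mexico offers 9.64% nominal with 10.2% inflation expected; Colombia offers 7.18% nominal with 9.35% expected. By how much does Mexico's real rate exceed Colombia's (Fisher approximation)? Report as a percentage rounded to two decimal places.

1.61%

Mexico: 9.64% − 10.2% = -0.560%
Colombia: 7.18% − 9.35% = -2.170%
Differential = 1.610% → 1.61%.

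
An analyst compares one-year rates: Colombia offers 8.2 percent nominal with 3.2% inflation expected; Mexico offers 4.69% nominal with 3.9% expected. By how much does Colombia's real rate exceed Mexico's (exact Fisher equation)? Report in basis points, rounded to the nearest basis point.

408 basis points

Colombia: (1 + 0.0820)/(1 + 0.0320) − 1 = 4.8450%
Mexico: (1 + 0.0469)/(1 + 0.0390) − 1 = 0.7603%
Differential = 4.8450% − 0.7603% = 4.0846% → 408 basis points.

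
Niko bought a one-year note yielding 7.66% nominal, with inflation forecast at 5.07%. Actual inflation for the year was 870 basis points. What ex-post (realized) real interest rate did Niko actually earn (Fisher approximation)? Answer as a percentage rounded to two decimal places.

Ex-post: 7.66% − 8.7% = -1.040%
So the realized real rate is -1.04%.

-1.04%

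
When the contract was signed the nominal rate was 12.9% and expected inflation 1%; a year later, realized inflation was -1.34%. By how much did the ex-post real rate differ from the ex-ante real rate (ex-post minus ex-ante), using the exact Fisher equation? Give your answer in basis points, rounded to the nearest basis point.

265 basis points

Ex-ante: (1 + 0.1290)/(1 + 0.0100) − 1 = 11.7822%
Ex-post: (1 + 0.1290)/(1 − 0.0134) − 1 = 14.4334%
Difference (ex-post − ex-ante) = 2.6512% → 265 basis points.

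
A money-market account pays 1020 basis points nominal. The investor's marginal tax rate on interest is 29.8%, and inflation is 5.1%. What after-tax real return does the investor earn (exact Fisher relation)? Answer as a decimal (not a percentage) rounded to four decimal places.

0.0196

After-tax nominal return = 10.2% × (1 − 0.298) = 7.1604%.
1 + r = 1.071604 / 1.05100 = 1.019604
After-tax real rate = 1.019604 − 1 → 0.0196.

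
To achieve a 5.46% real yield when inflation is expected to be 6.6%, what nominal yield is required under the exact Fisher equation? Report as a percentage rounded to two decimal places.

12.42%

(1 + i) = (1 + r)(1 + π) = 1.05460 × 1.06600 = 1.1242036
i = 1.1242036 − 1, so the required nominal rate is 12.42%.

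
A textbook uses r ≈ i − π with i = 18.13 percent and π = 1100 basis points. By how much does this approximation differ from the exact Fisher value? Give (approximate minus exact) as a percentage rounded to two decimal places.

0.71%

Approximate: r ≈ 18.130% − 11.000% = 7.1300%
Exact: (1 + 0.1813)/(1 + 0.1100) − 1 = 6.4234%
Error = 7.1300% − 6.4234% = 0.7066% → 0.71%.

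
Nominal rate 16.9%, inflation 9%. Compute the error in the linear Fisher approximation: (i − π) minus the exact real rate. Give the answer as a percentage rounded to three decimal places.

0.652%

Approximate: r ≈ 16.900% − 9.000% = 7.9000%
Exact: (1 + 0.1690)/(1 + 0.0900) − 1 = 7.2477%
Error = 7.9000% − 7.2477% = 0.6523% → 0.652%.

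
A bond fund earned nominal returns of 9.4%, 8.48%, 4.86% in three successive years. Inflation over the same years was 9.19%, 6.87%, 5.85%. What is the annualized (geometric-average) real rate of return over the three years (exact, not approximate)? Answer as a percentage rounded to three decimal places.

Nominal growth factor = 1.0940 × 1.0848 × 1.0486 = 1.24444828
Price-level growth factor = 1.0919 × 1.0687 × 1.0585 = 1.23517797
Real growth factor = 1.24444828 / 1.23517797 = 1.00750524
Annualized real rate = 1.00750524^(1/3) − 1 = 0.2496% → 0.250%.

0.250%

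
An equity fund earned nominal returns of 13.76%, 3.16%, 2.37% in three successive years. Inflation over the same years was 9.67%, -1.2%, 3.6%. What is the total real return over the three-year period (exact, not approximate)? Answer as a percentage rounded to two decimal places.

7.02%

Nominal growth factor = 1.1376 × 1.0316 × 1.0237 = 1.201361
Price-level growth factor = 1.0967 × 0.9880 × 1.0360 = 1.122547
Real growth factor = 1.201361 / 1.122547 = 1.070210
Total real return = 1.070210 − 1 → 7.02%.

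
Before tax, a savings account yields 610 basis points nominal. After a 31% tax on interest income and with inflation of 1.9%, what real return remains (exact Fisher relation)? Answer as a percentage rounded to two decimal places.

After-tax nominal return = 6.1% × (1 − 0.31) = 4.2090%.
1 + r = 1.04209 / 1.01900 = 1.022659
After-tax real rate = 1.022659 − 1 → 2.27%.

2.27%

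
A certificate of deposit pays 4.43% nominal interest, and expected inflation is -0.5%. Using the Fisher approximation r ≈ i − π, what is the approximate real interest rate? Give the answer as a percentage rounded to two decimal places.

r ≈ i − π = 4.43% − (-0.5%) = 4.93%.

4.93%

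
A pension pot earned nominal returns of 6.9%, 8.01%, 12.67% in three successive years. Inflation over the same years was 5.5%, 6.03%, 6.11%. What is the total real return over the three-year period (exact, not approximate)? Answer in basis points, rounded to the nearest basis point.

960 basis points

Compound the nominal returns: 1.0690 × 1.0801 × 1.1267 = 1.300918.
Compound inflation: 1.0550 × 1.0603 × 1.0611 = 1.186964.
Deflate: 1.300918 / 1.186964 = 1.096005.
Total real return = 1.096005 − 1 → 960 basis points.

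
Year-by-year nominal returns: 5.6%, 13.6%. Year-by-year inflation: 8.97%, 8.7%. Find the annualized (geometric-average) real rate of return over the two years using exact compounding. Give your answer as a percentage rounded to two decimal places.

Nominal growth factor = 1.0560 × 1.1360 = 1.19961600
Price-level growth factor = 1.0897 × 1.0870 = 1.18450390
Real growth factor = 1.19961600 / 1.18450390 = 1.01275817
Annualized real rate = 1.01275817^(1/2) − 1 = 0.6359% → 0.64%.

0.64%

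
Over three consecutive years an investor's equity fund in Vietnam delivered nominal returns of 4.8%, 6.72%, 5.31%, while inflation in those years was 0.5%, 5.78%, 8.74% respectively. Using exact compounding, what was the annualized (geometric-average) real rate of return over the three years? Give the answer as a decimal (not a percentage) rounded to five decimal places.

0.00625

Nominal growth factor = 1.0480 × 1.0672 × 1.0531 = 1.17781400
Price-level growth factor = 1.0050 × 1.0578 × 1.0874 = 1.15600298
Real growth factor = 1.17781400 / 1.15600298 = 1.01886762
Annualized real rate = 1.01886762^(1/3) − 1 = 0.6250% → 0.00625.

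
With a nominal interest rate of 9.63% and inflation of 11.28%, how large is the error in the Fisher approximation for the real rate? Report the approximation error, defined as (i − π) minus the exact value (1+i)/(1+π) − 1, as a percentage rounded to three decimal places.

Approximate: r ≈ 9.630% − 11.280% = -1.6500%
Exact: (1 + 0.0963)/(1 + 0.1128) − 1 = -1.4827%
Error = -1.6500% − (-1.4827%) = -0.1673% → -0.167%.

-0.167%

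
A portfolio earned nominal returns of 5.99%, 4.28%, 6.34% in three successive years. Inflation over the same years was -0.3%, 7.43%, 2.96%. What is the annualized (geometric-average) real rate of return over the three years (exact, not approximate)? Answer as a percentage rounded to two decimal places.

2.15%

Nominal growth factor = 1.0599 × 1.0428 × 1.0634 = 1.17533744
Price-level growth factor = 0.9970 × 1.0743 × 1.0296 = 1.10278098
Real growth factor = 1.17533744 / 1.10278098 = 1.06579408
Annualized real rate = 1.06579408^(1/3) − 1 = 2.1467% → 2.15%.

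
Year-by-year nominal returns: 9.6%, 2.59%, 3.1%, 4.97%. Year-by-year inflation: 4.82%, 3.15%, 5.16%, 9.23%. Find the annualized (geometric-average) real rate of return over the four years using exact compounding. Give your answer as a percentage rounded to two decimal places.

Compound the nominal returns: 1.0960 × 1.0259 × 1.0310 × 1.0497 = 1.21685672.
Compound inflation: 1.0482 × 1.0315 × 1.0516 × 1.0923 = 1.24195511.
Deflate: 1.21685672 / 1.24195511 = 0.97979123.
Annualized real rate = 0.97979123^(1/4) − 1 = -0.5091% → -0.51%.

-0.51%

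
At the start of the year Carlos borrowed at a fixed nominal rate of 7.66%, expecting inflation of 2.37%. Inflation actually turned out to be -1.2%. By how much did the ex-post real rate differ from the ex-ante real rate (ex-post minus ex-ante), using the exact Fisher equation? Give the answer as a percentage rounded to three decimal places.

3.800%

Ex-ante: (1 + 0.0766)/(1 + 0.0237) − 1 = 5.1675%
Ex-post: (1 + 0.0766)/(1 − 0.0120) − 1 = 8.9676%
Difference (ex-post − ex-ante) = 3.8001% → 3.800%.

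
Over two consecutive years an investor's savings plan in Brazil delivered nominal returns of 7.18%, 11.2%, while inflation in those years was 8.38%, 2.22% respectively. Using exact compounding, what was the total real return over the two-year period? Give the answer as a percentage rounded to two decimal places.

Nominal growth factor = 1.0718 × 1.1120 = 1.191842
Price-level growth factor = 1.0838 × 1.0222 = 1.107860
Real growth factor = 1.191842 / 1.107860 = 1.075805
Total real return = 1.075805 − 1 → 7.58%.

7.58%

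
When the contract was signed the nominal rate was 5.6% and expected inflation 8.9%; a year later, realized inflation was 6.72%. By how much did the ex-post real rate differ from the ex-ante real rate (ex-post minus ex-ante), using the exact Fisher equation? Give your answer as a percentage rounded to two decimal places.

1.98%

Ex-ante: (1 + 0.0560)/(1 + 0.0890) − 1 = -3.0303%
Ex-post: (1 + 0.0560)/(1 + 0.0672) − 1 = -1.0495%
Difference (ex-post − ex-ante) = 1.9808% → 1.98%.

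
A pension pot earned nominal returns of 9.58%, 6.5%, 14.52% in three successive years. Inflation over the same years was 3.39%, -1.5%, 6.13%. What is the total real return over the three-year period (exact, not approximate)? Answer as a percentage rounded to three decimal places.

Compound the nominal returns: 1.0958 × 1.0650 × 1.1452 = 1.336479.
Compound inflation: 1.0339 × 0.9850 × 1.0613 = 1.080819.
Deflate: 1.336479 / 1.080819 = 1.236543.
Total real return = 1.236543 − 1 → 23.654%.

23.654%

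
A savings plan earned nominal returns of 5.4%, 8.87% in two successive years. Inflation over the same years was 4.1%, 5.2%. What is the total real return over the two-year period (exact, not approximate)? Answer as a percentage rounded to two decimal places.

4.78%

Compound the nominal returns: 1.0540 × 1.0887 = 1.147490.
Compound inflation: 1.0410 × 1.0520 = 1.095132.
Deflate: 1.147490 / 1.095132 = 1.047810.
Total real return = 1.047810 − 1 → 4.78%.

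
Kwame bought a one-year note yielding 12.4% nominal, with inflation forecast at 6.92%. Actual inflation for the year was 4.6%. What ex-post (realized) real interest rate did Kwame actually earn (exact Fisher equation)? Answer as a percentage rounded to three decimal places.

Ex-post: (1 + 0.1240)/(1 + 0.0460) − 1 = 7.4570%
So the realized real rate is 7.457%.

7.457%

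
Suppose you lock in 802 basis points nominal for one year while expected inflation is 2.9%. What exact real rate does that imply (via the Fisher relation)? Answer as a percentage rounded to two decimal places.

1 + r = 1.08020 / 1.02900 = 1.049757
r = 1.049757 − 1 = 4.9757%, i.e. 4.98%.

4.98%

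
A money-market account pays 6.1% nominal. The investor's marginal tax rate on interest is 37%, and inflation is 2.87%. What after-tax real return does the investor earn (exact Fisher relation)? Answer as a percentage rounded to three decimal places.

After-tax nominal return = 6.1% × (1 − 0.37) = 3.8430%.
1 + r = 1.03843 / 1.02870 = 1.009459
After-tax real rate = 1.009459 − 1 → 0.946%.

0.946%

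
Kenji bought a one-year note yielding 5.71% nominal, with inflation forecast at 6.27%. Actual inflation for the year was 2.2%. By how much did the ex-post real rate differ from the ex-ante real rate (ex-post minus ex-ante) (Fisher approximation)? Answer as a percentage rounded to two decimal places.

Ex-ante: 5.71% − 6.27% = -0.560%
Ex-post: 5.71% − 2.2% = 3.510%
Difference (ex-post − ex-ante) = 4.0700% → 4.07%.

4.07%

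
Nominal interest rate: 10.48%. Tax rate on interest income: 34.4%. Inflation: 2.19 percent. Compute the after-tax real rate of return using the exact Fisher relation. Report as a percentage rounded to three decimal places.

After-tax nominal return = 10.48% × (1 − 0.344) = 6.87488%.
1 + r = 1.0687488 / 1.02190 = 1.0458448
After-tax real rate = 1.0458448 − 1 → 4.584%.

4.584%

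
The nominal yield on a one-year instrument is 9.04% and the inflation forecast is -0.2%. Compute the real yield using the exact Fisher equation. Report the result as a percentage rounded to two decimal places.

By the Fisher relation, 1 + r = (1 + i)/(1 + π).
1 + r = 1.09040 / 0.99800 = 1.092585
r = 1.092585 − 1 = 9.2585%, i.e. 9.26%.

9.26%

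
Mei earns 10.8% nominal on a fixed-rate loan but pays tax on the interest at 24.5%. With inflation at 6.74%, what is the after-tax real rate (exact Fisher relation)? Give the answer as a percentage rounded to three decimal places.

After-tax nominal return = 10.8% × (1 − 0.245) = 8.1540%.
1 + r = 1.08154 / 1.06740 = 1.013247
After-tax real rate = 1.013247 − 1 → 1.325%.

1.325%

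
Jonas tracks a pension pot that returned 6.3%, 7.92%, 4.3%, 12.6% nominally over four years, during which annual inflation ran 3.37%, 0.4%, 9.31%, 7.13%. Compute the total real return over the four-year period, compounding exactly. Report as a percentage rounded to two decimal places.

Nominal growth factor = 1.0630 × 1.0792 × 1.0430 × 1.1260 = 1.347280
Price-level growth factor = 1.0337 × 1.0040 × 1.0931 × 1.0713 = 1.215344
Real growth factor = 1.347280 / 1.215344 = 1.108559
Total real return = 1.108559 − 1 → 10.86%.

10.86%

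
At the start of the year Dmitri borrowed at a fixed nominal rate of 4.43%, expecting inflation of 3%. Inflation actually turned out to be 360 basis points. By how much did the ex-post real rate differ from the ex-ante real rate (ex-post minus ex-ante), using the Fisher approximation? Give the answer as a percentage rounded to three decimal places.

-0.600%

Ex-ante: 4.43% − 3% = 1.430%
Ex-post: 4.43% − 3.6% = 0.830%
Difference (ex-post − ex-ante) = -0.6000% → -0.600%.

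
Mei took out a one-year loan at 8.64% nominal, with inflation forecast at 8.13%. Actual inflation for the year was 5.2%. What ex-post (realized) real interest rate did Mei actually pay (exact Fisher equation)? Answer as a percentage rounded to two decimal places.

3.27%

Ex-post: (1 + 0.0864)/(1 + 0.0520) − 1 = 3.2700%
So the realized real rate is 3.27%.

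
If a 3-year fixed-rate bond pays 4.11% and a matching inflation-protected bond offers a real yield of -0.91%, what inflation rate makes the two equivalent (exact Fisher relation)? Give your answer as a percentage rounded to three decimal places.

(1 + π) = (1 + i)/(1 + r) = 1.04110 / 0.99090 = 1.050661
Break-even inflation = 1.050661 − 1 → 5.066%.

5.066%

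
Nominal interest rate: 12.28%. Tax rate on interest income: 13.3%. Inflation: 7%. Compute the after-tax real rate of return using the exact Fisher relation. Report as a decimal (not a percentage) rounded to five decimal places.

After-tax nominal return = 12.28% × (1 − 0.133) = 10.64676%.
1 + r = 1.1064676 / 1.07000 = 1.034082
After-tax real rate = 1.034082 − 1 → 0.03408.

0.03408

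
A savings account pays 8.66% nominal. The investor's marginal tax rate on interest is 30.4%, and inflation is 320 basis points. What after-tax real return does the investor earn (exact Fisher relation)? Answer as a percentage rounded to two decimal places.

After-tax nominal return = 8.66% × (1 − 0.304) = 6.02736%.
1 + r = 1.0602736 / 1.03200 = 1.027397
After-tax real rate = 1.027397 − 1 → 2.74%.

2.74%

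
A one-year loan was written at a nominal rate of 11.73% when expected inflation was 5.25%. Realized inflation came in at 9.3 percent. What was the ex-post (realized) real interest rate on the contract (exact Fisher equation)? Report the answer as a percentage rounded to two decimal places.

2.22%

Ex-post: (1 + 0.1173)/(1 + 0.0930) − 1 = 2.2232%
So the realized real rate is 2.22%.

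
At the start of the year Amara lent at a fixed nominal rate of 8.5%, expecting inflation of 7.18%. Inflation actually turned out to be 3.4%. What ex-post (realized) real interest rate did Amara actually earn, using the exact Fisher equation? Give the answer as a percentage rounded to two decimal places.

Ex-post: (1 + 0.0850)/(1 + 0.0340) − 1 = 4.9323%
So the realized real rate is 4.93%.

4.93%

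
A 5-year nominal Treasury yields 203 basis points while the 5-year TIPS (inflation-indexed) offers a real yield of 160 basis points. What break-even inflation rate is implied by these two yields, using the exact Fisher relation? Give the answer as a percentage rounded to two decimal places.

0.42%

(1 + π) = (1 + i)/(1 + r) = 1.02030 / 1.01600 = 1.004232
Break-even inflation = 1.004232 − 1 → 0.42%.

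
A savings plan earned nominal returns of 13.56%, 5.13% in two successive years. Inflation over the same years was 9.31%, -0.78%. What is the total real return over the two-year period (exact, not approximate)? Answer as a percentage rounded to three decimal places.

10.076%

Compound the nominal returns: 1.1356 × 1.0513 = 1.193856.
Compound inflation: 1.0931 × 0.9922 = 1.084574.
Deflate: 1.193856 / 1.084574 = 1.100761.
Total real return = 1.100761 − 1 → 10.076%.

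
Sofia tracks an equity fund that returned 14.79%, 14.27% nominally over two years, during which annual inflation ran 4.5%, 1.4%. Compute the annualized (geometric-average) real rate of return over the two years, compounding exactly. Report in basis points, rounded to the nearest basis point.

1126 basis points

Compound the nominal returns: 1.1479 × 1.1427 = 1.31170533.
Compound inflation: 1.0450 × 1.0140 = 1.05963000.
Deflate: 1.31170533 / 1.05963000 = 1.23788995.
Annualized real rate = 1.23788995^(1/2) − 1 = 11.2605% → 1126 basis points.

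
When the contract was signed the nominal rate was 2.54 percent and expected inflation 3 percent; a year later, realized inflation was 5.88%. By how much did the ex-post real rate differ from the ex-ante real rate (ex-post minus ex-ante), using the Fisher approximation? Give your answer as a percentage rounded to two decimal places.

Ex-ante: 2.54% − 3% = -0.460%
Ex-post: 2.54% − 5.88% = -3.340%
Difference (ex-post − ex-ante) = -2.8800% → -2.88%.

-2.88%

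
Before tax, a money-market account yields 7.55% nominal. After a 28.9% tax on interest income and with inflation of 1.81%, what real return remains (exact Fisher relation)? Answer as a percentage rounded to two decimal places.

After-tax nominal return = 7.55% × (1 − 0.289) = 5.36805%.
1 + r = 1.0536805 / 1.01810 = 1.034948
After-tax real rate = 1.034948 − 1 → 3.49%.

3.49%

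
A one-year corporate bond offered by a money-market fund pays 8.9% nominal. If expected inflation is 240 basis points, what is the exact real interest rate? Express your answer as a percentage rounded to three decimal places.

6.348%

1 + r = 1.08900 / 1.02400 = 1.063477
r = 1.063477 − 1 = 6.3477%, i.e. 6.348%.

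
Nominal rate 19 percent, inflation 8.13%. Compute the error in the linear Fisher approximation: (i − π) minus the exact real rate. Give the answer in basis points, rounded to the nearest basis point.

82 basis points

Approximate: r ≈ 19.000% − 8.130% = 10.8700%
Exact: (1 + 0.1900)/(1 + 0.0813) − 1 = 10.0527%
Error = 10.8700% − 10.0527% = 0.8173% → 82 basis points.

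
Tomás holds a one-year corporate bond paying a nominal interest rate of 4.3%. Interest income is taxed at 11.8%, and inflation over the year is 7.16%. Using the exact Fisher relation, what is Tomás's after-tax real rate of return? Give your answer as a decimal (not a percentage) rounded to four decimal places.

After-tax nominal return = 4.3% × (1 − 0.118) = 3.7926%.
1 + r = 1.037926 / 1.07160 = 0.968576
After-tax real rate = 0.968576 − 1 → -0.0314.

-0.0314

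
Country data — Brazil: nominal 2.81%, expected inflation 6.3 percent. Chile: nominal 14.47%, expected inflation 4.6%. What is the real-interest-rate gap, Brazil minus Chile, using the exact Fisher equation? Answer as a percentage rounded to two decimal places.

-12.72%

Brazil: (1 + 0.0281)/(1 + 0.0630) − 1 = -3.2832%
Chile: (1 + 0.1447)/(1 + 0.0460) − 1 = 9.4359%
Differential = -3.2832% − 9.4359% = -12.7191% → -12.72%.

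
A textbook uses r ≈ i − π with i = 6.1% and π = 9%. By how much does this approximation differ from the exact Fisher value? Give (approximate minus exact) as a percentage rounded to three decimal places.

Approximate: r ≈ 6.100% − 9.000% = -2.9000%
Exact: (1 + 0.0610)/(1 + 0.0900) − 1 = -2.6606%
Error = -2.9000% − (-2.6606%) = -0.2394% → -0.239%.

-0.239%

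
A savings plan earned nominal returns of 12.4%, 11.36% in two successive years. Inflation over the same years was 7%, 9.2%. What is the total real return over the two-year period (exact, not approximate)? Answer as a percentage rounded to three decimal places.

Nominal growth factor = 1.1240 × 1.1136 = 1.251686
Price-level growth factor = 1.0700 × 1.0920 = 1.168440
Real growth factor = 1.251686 / 1.168440 = 1.071246
Total real return = 1.071246 − 1 → 7.125%.

7.125%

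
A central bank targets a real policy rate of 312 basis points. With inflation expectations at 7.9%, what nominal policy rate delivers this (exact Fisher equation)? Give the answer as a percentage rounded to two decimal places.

11.27%

(1 + i) = (1 + r)(1 + π) = 1.03120 × 1.07900 = 1.1126648
i = 1.1126648 − 1, so the required nominal rate is 11.27%.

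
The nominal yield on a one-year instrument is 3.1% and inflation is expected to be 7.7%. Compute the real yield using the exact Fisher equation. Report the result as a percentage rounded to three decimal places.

By the Fisher equation, 1 + r = (1 + i)/(1 + π).
1 + r = 1.03100 / 1.07700 = 0.957289
r = 0.957289 − 1 = -4.2711%, i.e. -4.271%.

-4.271%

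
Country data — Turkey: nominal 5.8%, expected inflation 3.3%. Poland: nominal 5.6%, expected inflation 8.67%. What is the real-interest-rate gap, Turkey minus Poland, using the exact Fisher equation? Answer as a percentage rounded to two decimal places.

5.25%

Turkey: (1 + 0.0580)/(1 + 0.0330) − 1 = 2.4201%
Poland: (1 + 0.0560)/(1 + 0.0867) − 1 = -2.8251%
Differential = 2.4201% − (-2.8251%) = 5.2452% → 5.25%.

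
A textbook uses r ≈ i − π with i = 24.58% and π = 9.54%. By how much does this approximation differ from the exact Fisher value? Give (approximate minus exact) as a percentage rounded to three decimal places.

1.310%

Approximate: r ≈ 24.580% − 9.540% = 15.0400%
Exact: (1 + 0.2458)/(1 + 0.0954) − 1 = 13.7301%
Error = 15.0400% − 13.7301% = 1.3099% → 1.310%.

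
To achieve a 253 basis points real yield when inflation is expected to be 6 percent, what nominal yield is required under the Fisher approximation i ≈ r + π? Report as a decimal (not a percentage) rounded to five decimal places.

0.08530

i ≈ r + π = 2.53% + 6% = 0.08530.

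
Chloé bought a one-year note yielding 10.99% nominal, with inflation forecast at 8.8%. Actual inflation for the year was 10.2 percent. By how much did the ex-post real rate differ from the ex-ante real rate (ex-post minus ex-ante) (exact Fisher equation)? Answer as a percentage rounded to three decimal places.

Ex-ante: (1 + 0.1099)/(1 + 0.0880) − 1 = 2.0129%
Ex-post: (1 + 0.1099)/(1 + 0.1020) − 1 = 0.7169%
Difference (ex-post − ex-ante) = -1.2960% → -1.296%.

-1.296%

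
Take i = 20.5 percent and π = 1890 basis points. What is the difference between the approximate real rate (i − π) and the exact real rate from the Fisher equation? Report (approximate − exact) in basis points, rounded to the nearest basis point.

Approximate: r ≈ 20.500% − 18.900% = 1.6000%
Exact: (1 + 0.2050)/(1 + 0.1890) − 1 = 1.3457%
Error = 1.6000% − 1.3457% = 0.2543% → 25 basis points.

25 basis points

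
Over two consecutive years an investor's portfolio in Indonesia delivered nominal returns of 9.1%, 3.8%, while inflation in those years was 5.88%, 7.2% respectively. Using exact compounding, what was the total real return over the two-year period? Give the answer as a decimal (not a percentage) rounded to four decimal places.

-0.0023

Nominal growth factor = 1.0910 × 1.0380 = 1.132458
Price-level growth factor = 1.0588 × 1.0720 = 1.135034
Real growth factor = 1.132458 / 1.135034 = 0.997731
Total real return = 0.997731 − 1 → -0.0023.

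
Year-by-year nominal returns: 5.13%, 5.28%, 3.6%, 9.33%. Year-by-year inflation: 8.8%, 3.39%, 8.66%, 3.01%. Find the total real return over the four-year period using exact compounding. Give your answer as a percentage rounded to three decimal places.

Compound the nominal returns: 1.0513 × 1.0528 × 1.0360 × 1.0933 = 1.253637.
Compound inflation: 1.0880 × 1.0339 × 1.0866 × 1.0301 = 1.259089.
Deflate: 1.253637 / 1.259089 = 0.995669.
Total real return = 0.995669 − 1 → -0.433%.

-0.433%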